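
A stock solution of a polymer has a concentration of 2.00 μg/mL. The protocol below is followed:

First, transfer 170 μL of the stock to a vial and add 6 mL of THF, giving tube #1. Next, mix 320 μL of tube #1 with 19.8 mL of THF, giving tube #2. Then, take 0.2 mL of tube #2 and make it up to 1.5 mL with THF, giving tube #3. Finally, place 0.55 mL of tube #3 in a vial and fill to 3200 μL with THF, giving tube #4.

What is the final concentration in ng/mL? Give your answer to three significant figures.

0.0201 ng/mL

Step 1: 170 μL + 6 mL = 6170 μL total → factor 6170/170 = 36.294
Step 2: 320 μL + 19.8 mL = 20120 μL total → factor 20120/320 = 62.875
Step 3: 0.2 mL brought to 1.5 mL → factor 1.5/0.2 = 7.5
Step 4: 0.55 mL brought to 3200 μL → factor 3.2/0.55 = 5.8182
Overall dilution factor = 36.294 × 62.875 × 7.5 × 5.8182 = 99578
Final = 2.00 μg/mL / 99578 = 2.008 × 10^-5 μg/mL = 0.0201 ng/mL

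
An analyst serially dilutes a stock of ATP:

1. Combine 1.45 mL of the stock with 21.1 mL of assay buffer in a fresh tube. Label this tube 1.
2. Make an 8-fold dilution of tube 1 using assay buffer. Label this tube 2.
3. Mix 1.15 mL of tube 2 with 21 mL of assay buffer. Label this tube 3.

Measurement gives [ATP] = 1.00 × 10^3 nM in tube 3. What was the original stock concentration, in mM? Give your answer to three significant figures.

Step 1: 1.45 mL + 21.1 mL = 22.55 mL total → factor 22.55/1.45 = 15.552
Step 2: 8-fold → factor 8
Step 3: 1.15 mL + 21 mL = 22.15 mL total → factor 22.15/1.15 = 19.261
Overall dilution factor = 15.552 × 8 × 19.261 = 2396.3
Stock = 1.00 × 10^3 nM × 2396.3 = 2.396 × 10^6 nM = 2.40 mM

2.40 mM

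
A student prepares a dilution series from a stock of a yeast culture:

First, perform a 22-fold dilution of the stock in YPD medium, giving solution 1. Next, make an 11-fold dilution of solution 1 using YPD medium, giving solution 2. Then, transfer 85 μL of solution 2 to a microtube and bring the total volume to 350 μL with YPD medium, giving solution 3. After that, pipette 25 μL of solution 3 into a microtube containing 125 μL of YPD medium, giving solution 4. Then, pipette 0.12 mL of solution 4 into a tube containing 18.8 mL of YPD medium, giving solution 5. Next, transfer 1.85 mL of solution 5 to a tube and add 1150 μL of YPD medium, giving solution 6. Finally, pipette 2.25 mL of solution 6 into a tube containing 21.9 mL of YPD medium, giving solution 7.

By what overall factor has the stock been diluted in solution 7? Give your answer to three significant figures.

1.64 × 10^7

Step 1: 22-fold → factor 22
Step 2: 11-fold → factor 11
Step 3: 85 μL brought to 350 μL → factor 350/85 = 4.1176
Step 4: 25 μL + 125 μL = 150 μL total → factor 150/25 = 6
Step 5: 0.12 mL + 18.8 mL = 18.92 mL total → factor 18.92/0.12 = 157.67
Step 6: 1.85 mL + 1150 μL = 3 mL total → factor 3/1.85 = 1.6216
Step 7: 2.25 mL + 21.9 mL = 24.15 mL total → factor 24.15/2.25 = 10.733
Overall dilution factor = 22 × 11 × 4.1176 × 6 × 157.67 × 1.6216 × 10.733 = 1.6407 × 10^7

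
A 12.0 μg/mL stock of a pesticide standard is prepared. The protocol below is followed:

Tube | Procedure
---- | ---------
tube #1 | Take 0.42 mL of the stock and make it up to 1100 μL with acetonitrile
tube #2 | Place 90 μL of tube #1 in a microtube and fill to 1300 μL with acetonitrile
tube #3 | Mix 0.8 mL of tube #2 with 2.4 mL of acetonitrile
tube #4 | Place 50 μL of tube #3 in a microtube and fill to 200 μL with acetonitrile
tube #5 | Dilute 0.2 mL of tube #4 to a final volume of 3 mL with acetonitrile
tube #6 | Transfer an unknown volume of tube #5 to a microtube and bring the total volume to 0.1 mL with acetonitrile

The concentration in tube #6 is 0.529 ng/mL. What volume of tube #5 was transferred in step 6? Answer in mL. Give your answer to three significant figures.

Step 1: 0.42 mL brought to 1100 μL → factor 1.1/0.42 = 2.619
Step 2: 90 μL brought to 1300 μL → factor 1300/90 = 14.444
Step 3: 0.8 mL + 2.4 mL = 3.2 mL total → factor 3.2/0.8 = 4
Step 4: 50 μL brought to 200 μL → factor 200/50 = 4
Step 5: 0.2 mL brought to 3 mL → factor 3/0.2 = 15
Step 6: v brought to 0.1 mL → factor = 0.1 mL/v
Product of known-step factors = 9079.4
Overall factor = 12.0 μg/mL / (0.529 ng/mL) = 22684
Step-6 factor = 22684 / 9079.4 = 2.4984
v = 0.1 mL / 2.4984 = 0.0400 mL

0.0400 mL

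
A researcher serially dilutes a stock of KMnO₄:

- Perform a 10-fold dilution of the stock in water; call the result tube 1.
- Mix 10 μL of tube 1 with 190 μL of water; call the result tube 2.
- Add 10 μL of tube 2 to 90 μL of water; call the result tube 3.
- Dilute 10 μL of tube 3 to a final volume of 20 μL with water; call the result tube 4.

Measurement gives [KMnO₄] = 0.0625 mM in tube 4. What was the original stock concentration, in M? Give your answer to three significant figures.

Step 1: 10-fold → factor 10
Step 2: 10 μL + 190 μL = 200 μL total → factor 200/10 = 20
Step 3: 10 μL + 90 μL = 100 μL total → factor 100/10 = 10
Step 4: 10 μL brought to 20 μL → factor 20/10 = 2
Overall dilution factor = 10 × 20 × 10 × 2 = 4000
Stock = 0.0625 mM × 4000 = 250.0 mM = 0.250 M

0.250 M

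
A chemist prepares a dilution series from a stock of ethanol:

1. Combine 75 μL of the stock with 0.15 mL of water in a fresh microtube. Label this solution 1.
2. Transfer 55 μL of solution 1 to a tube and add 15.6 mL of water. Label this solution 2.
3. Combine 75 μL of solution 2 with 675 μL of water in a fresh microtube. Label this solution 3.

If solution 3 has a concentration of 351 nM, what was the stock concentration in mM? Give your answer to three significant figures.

3.00 mM

Step 1: 75 μL + 0.15 mL = 225 μL total → factor 225/75 = 3
Step 2: 55 μL + 15.6 mL = 15655 μL total → factor 15655/55 = 284.64
Step 3: 75 μL + 675 μL = 750 μL total → factor 750/75 = 10
Overall dilution factor = 3 × 284.64 × 10 = 8539.1
Stock = 351 nM × 8539.1 = 2.997 × 10^6 nM = 3.00 mM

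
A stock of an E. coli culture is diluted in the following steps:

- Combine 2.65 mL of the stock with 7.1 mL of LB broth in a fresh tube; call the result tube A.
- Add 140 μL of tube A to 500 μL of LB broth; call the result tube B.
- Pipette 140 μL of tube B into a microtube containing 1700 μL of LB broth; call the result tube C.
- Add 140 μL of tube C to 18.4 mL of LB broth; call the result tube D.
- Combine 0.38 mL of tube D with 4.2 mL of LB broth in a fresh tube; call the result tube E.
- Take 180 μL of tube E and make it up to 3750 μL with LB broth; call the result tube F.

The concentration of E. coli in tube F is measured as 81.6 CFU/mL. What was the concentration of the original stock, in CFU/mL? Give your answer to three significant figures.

6.00 × 10^8 CFU/mL

Step 1: 2.65 mL + 7.1 mL = 9.75 mL total → factor 9.75/2.65 = 3.6792
Step 2: 140 μL + 500 μL = 640 μL total → factor 640/140 = 4.5714
Step 3: 140 μL + 1700 μL = 1840 μL total → factor 1840/140 = 13.143
Step 4: 140 μL + 18.4 mL = 18540 μL total → factor 18540/140 = 132.43
Step 5: 0.38 mL + 4.2 mL = 4.58 mL total → factor 4.58/0.38 = 12.053
Step 6: 180 μL brought to 3750 μL → factor 3750/180 = 20.833
Overall dilution factor = 3.6792 × 4.5714 × 13.143 × 132.43 × 12.053 × 20.833 = 7.3506 × 10^6
Stock = 81.6 CFU/mL × 7.3506 × 10^6 = 6.00 × 10^8 CFU/mL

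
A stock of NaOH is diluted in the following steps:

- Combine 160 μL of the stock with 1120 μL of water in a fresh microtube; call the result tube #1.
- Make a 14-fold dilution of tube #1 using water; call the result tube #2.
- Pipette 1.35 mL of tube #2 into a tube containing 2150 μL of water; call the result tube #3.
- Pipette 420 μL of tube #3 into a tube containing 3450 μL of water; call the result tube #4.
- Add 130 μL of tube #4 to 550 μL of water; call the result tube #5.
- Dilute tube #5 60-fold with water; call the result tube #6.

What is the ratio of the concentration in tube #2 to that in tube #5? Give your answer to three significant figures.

125

Step 1: 160 μL + 1120 μL = 1280 μL total → factor 1280/160 = 8
Step 2: 14-fold → factor 14
Step 3: 1.35 mL + 2150 μL = 3.5 mL total → factor 3.5/1.35 = 2.5926
Step 4: 420 μL + 3450 μL = 3870 μL total → factor 3870/420 = 9.2143
Step 5: 130 μL + 550 μL = 680 μL total → factor 680/130 = 5.2308
Dilution factor to tube #2 = 112; to tube #5 = 13995
[tube #2]/[tube #5] = (factor to tube #5)/(factor to tube #2) = 13995/112 = 125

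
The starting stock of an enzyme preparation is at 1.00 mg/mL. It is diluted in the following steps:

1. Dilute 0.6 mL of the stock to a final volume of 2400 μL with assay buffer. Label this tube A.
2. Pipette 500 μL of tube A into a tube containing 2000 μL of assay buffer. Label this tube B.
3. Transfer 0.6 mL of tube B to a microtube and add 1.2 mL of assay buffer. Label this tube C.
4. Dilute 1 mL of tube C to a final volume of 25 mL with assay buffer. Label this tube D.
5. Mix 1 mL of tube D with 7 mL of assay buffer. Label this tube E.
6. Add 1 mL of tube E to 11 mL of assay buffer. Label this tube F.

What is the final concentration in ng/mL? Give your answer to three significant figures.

Step 1: 0.6 mL brought to 2400 μL → factor 2.4/0.6 = 4
Step 2: 500 μL + 2000 μL = 2500 μL total → factor 2500/500 = 5
Step 3: 0.6 mL + 1.2 mL = 1.8 mL total → factor 1.8/0.6 = 3
Step 4: 1 mL brought to 25 mL → factor 25/1 = 25
Step 5: 1 mL + 7 mL = 8 mL total → factor 8/1 = 8
Step 6: 1 mL + 11 mL = 12 mL total → factor 12/1 = 12
Overall dilution factor = 4 × 5 × 3 × 25 × 8 × 12 = 1.44 × 10^5
Final = 1.00 mg/mL / 1.44 × 10^5 = 6.944 × 10^-6 mg/mL = 6.94 ng/mL

6.94 ng/mL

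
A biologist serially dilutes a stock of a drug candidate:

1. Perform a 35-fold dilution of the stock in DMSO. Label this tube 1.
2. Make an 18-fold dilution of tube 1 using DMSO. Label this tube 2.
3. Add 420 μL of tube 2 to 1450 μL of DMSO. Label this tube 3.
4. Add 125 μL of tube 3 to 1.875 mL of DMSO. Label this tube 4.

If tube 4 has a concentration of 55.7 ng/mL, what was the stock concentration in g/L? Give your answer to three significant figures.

Step 1: 35-fold → factor 35
Step 2: 18-fold → factor 18
Step 3: 420 μL + 1450 μL = 1870 μL total → factor 1870/420 = 4.4524
Step 4: 125 μL + 1.875 mL = 2000 μL total → factor 2000/125 = 16
Overall dilution factor = 35 × 18 × 4.4524 × 16 = 44880
Stock = 55.7 ng/mL × 44880 = 2.500 × 10^6 ng/mL = 2.50 g/L

2.50 g/L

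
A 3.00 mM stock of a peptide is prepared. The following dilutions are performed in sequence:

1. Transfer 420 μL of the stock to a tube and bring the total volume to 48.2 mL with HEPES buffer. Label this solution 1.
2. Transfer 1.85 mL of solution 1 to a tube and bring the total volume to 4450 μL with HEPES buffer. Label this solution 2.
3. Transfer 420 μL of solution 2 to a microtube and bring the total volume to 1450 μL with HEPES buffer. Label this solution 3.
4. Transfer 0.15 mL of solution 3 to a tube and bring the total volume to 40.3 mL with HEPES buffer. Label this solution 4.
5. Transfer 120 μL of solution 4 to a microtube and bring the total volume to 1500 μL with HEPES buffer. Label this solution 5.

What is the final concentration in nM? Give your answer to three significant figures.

Step 1: 420 μL brought to 48.2 mL → factor 48200/420 = 114.76
Step 2: 1.85 mL brought to 4450 μL → factor 4.45/1.85 = 2.4054
Step 3: 420 μL brought to 1450 μL → factor 1450/420 = 3.4524
Step 4: 0.15 mL brought to 40.3 mL → factor 40.3/0.15 = 268.67
Step 5: 120 μL brought to 1500 μL → factor 1500/120 = 12.5
Overall dilution factor = 114.76 × 2.4054 × 3.4524 × 268.67 × 12.5 = 3.2006 × 10^6
Final = 3.00 mM / 3.2006 × 10^6 = 9.373 × 10^-7 mM = 0.937 nM

0.937 nM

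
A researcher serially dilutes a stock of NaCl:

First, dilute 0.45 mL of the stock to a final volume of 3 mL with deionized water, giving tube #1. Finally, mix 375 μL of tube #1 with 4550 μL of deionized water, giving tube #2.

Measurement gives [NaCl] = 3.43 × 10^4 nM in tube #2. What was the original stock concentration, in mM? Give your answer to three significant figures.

Step 1: 0.45 mL brought to 3 mL → factor 3/0.45 = 6.6667
Step 2: 375 μL + 4550 μL = 4925 μL total → factor 4925/375 = 13.133
Overall dilution factor = 6.6667 × 13.133 = 87.556
Stock = 3.43 × 10^4 nM × 87.556 = 3.003 × 10^6 nM = 3.00 mM

3.00 mM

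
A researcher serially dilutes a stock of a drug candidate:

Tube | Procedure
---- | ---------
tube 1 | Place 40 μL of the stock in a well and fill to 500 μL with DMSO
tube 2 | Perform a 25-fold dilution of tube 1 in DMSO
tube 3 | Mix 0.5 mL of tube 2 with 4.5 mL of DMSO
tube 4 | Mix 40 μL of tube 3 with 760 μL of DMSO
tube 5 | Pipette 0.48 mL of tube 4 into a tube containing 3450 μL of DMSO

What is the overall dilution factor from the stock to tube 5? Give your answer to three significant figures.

Step 1: 40 μL brought to 500 μL → factor 500/40 = 12.5
Step 2: 25-fold → factor 25
Step 3: 0.5 mL + 4.5 mL = 5 mL total → factor 5/0.5 = 10
Step 4: 40 μL + 760 μL = 800 μL total → factor 800/40 = 20
Step 5: 0.48 mL + 3450 μL = 3.93 mL total → factor 3.93/0.48 = 8.1875
Overall dilution factor = 12.5 × 25 × 10 × 20 × 8.1875 = 5.1172 × 10^5

5.12 × 10^5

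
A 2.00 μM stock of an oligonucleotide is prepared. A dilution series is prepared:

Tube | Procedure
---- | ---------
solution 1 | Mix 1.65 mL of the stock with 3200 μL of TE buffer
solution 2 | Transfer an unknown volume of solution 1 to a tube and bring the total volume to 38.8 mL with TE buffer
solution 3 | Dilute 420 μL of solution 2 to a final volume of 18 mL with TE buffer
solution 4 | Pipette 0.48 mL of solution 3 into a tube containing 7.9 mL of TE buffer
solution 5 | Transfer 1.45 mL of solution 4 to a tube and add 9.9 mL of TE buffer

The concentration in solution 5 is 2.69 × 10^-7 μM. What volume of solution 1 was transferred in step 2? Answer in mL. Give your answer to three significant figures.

Step 1: 1.65 mL + 3200 μL = 4.85 mL total → factor 4.85/1.65 = 2.9394
Step 2: v brought to 38.8 mL → factor = 38.8 mL/v
Step 3: 420 μL brought to 18 mL → factor 18000/420 = 42.857
Step 4: 0.48 mL + 7.9 mL = 8.38 mL total → factor 8.38/0.48 = 17.458
Step 5: 1.45 mL + 9.9 mL = 11.35 mL total → factor 11.35/1.45 = 7.8276
Product of known-step factors = 17215
Overall factor = 2.00 μM / (2.69 × 10^-7 μM) = 7.4349 × 10^6
Step-2 factor = 7.4349 × 10^6 / 17215 = 431.88
v = 38.8 mL / 431.88 = 0.0898 mL

0.0898 mL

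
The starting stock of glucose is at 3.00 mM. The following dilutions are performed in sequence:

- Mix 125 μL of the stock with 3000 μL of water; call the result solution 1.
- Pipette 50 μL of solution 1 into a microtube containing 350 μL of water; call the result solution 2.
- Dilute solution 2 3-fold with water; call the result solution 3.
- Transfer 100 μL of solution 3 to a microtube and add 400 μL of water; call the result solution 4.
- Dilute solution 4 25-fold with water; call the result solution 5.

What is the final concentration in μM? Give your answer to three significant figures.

Step 1: 125 μL + 3000 μL = 3125 μL total → factor 3125/125 = 25
Step 2: 50 μL + 350 μL = 400 μL total → factor 400/50 = 8
Step 3: 3-fold → factor 3
Step 4: 100 μL + 400 μL = 500 μL total → factor 500/100 = 5
Step 5: 25-fold → factor 25
Overall dilution factor = 25 × 8 × 3 × 5 × 25 = 75000
Final = 3.00 mM / 75000 = 4.000 × 10^-5 mM = 0.0400 μM

0.0400 μM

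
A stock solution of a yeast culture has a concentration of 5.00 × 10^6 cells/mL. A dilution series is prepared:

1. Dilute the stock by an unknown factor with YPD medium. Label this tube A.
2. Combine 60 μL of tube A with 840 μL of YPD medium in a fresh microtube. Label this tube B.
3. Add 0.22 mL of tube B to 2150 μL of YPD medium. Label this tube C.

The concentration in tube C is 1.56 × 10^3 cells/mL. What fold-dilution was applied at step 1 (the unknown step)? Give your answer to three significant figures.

19.8-fold

Step 1: unknown factor x
Step 2: 60 μL + 840 μL = 900 μL total → factor 900/60 = 15
Step 3: 0.22 mL + 2150 μL = 2.37 mL total → factor 2.37/0.22 = 10.773
Product of known-step factors = 161.59
Overall factor = 5.00 × 10^6 cells/mL / (1.56 × 10^3 cells/mL) = 3205.1
x = 3205.1 / 161.59 = 19.8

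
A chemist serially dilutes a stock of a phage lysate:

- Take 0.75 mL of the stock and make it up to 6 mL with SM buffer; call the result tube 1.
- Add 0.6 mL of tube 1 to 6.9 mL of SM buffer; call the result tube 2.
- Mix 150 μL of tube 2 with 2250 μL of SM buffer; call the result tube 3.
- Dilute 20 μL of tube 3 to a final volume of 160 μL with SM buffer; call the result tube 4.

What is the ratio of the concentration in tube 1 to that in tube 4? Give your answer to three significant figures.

Step 1: 0.75 mL brought to 6 mL → factor 6/0.75 = 8
Step 2: 0.6 mL + 6.9 mL = 7.5 mL total → factor 7.5/0.6 = 12.5
Step 3: 150 μL + 2250 μL = 2400 μL total → factor 2400/150 = 16
Step 4: 20 μL brought to 160 μL → factor 160/20 = 8
Dilution factor to tube 1 = 8; to tube 4 = 12800
[tube 1]/[tube 4] = (factor to tube 4)/(factor to tube 1) = 12800/8 = 1.60 × 10^3

1.60 × 10^3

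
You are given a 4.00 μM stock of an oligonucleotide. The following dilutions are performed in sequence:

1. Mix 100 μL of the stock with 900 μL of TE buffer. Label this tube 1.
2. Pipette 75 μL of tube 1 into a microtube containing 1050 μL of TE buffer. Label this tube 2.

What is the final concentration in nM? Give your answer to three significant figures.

Step 1: 100 μL + 900 μL = 1000 μL total → factor 1000/100 = 10
Step 2: 75 μL + 1050 μL = 1125 μL total → factor 1125/75 = 15
Overall dilution factor = 10 × 15 = 150
Final = 4.00 μM / 150 = 0.02667 μM = 26.7 nM

26.7 nM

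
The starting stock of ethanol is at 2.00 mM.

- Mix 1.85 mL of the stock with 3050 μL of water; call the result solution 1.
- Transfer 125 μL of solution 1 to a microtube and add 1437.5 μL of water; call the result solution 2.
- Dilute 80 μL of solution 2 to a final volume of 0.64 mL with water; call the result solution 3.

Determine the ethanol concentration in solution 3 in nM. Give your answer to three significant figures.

7.55 × 10^3 nM

Step 1: 1.85 mL + 3050 μL = 4.9 mL total → factor 4.9/1.85 = 2.6486
Step 2: 125 μL + 1437.5 μL = 1562.5 μL total → factor 1562.5/125 = 12.5
Step 3: 80 μL brought to 0.64 mL → factor 640/80 = 8
Overall dilution factor = 2.6486 × 12.5 × 8 = 264.86
Final = 2.00 mM / 264.86 = 0.007551 mM = 7.55 × 10^3 nM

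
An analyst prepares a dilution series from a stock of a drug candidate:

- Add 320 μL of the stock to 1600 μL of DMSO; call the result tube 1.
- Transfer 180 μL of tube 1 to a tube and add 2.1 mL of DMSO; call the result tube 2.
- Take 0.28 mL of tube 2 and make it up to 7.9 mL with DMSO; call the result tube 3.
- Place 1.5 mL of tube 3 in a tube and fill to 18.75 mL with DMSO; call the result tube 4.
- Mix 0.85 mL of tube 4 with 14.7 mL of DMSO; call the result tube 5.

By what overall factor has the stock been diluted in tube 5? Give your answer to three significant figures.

Step 1: 320 μL + 1600 μL = 1920 μL total → factor 1920/320 = 6
Step 2: 180 μL + 2.1 mL = 2280 μL total → factor 2280/180 = 12.667
Step 3: 0.28 mL brought to 7.9 mL → factor 7.9/0.28 = 28.214
Step 4: 1.5 mL brought to 18.75 mL → factor 18.75/1.5 = 12.5
Step 5: 0.85 mL + 14.7 mL = 15.55 mL total → factor 15.55/0.85 = 18.294
Overall dilution factor = 6 × 12.667 × 28.214 × 12.5 × 18.294 = 4.9035 × 10^5

4.90 × 10^5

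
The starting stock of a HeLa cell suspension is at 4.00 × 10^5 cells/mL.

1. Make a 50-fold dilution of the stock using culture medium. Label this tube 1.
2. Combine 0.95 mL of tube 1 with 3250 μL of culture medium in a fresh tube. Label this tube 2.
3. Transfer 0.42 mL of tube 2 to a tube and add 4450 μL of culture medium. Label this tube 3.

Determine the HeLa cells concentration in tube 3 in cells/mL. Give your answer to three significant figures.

Step 1: 50-fold → factor 50
Step 2: 0.95 mL + 3250 μL = 4.2 mL total → factor 4.2/0.95 = 4.4211
Step 3: 0.42 mL + 4450 μL = 4.87 mL total → factor 4.87/0.42 = 11.595
Overall dilution factor = 50 × 4.4211 × 11.595 = 2563.2
Final = 4.00 × 10^5 cells/mL / 2563.2 = 156 cells/mL

156 cells/mL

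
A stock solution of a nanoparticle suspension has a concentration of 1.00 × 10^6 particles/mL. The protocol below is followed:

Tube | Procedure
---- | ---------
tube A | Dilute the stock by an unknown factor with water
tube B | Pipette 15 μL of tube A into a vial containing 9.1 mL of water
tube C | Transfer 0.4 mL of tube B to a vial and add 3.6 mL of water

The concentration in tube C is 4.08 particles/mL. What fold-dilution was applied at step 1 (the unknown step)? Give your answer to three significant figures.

40.3-fold

Step 1: unknown factor x
Step 2: 15 μL + 9.1 mL = 9115 μL total → factor 9115/15 = 607.67
Step 3: 0.4 mL + 3.6 mL = 4 mL total → factor 4/0.4 = 10
Product of known-step factors = 6076.7
Overall factor = 1.00 × 10^6 particles/mL / (4.08 particles/mL) = 2.451 × 10^5
x = 2.451 × 10^5 / 6076.7 = 40.3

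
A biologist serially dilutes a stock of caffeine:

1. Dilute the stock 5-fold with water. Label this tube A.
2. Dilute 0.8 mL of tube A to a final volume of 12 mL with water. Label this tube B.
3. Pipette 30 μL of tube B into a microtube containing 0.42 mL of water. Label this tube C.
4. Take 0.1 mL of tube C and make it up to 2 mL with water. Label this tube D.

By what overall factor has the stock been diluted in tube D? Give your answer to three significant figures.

Step 1: 5-fold → factor 5
Step 2: 0.8 mL brought to 12 mL → factor 12/0.8 = 15
Step 3: 30 μL + 0.42 mL = 450 μL total → factor 450/30 = 15
Step 4: 0.1 mL brought to 2 mL → factor 2/0.1 = 20
Overall dilution factor = 5 × 15 × 15 × 20 = 22500

2.25 × 10^4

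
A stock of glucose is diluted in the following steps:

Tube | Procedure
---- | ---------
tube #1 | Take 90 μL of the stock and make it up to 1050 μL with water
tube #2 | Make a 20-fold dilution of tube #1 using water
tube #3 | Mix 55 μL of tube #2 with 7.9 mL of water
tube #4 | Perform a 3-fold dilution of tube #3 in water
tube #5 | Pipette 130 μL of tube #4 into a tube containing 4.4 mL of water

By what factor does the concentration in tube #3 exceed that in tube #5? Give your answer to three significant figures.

105

Step 1: 90 μL brought to 1050 μL → factor 1050/90 = 11.667
Step 2: 20-fold → factor 20
Step 3: 55 μL + 7.9 mL = 7955 μL total → factor 7955/55 = 144.64
Step 4: 3-fold → factor 3
Step 5: 130 μL + 4.4 mL = 4530 μL total → factor 4530/130 = 34.846
Dilution factor to tube #3 = 33748; to tube #5 = 3.528 × 10^6
[tube #3]/[tube #5] = (factor to tube #5)/(factor to tube #3) = 3.528 × 10^6/33748 = 105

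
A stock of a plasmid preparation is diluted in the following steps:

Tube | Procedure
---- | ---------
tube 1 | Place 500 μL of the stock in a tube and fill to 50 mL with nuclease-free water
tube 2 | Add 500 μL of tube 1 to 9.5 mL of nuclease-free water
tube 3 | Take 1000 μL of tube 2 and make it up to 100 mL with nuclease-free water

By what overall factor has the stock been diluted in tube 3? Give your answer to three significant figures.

Step 1: 500 μL brought to 50 mL → factor 50000/500 = 100
Step 2: 500 μL + 9.5 mL = 10000 μL total → factor 10000/500 = 20
Step 3: 1000 μL brought to 100 mL → factor 1 × 10^5/1000 = 100
Overall dilution factor = 100 × 20 × 100 = 2 × 10^5

2.00 × 10^5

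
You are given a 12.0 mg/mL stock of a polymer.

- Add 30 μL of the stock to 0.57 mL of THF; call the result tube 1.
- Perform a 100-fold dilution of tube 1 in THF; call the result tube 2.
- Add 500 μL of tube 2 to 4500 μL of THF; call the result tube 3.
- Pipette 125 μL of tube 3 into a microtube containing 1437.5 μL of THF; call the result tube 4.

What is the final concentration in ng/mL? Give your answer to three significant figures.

48.0 ng/mL

Step 1: 30 μL + 0.57 mL = 600 μL total → factor 600/30 = 20
Step 2: 100-fold → factor 100
Step 3: 500 μL + 4500 μL = 5000 μL total → factor 5000/500 = 10
Step 4: 125 μL + 1437.5 μL = 1562.5 μL total → factor 1562.5/125 = 12.5
Overall dilution factor = 20 × 100 × 10 × 12.5 = 2.5 × 10^5
Final = 12.0 mg/mL / 2.5 × 10^5 = 4.800 × 10^-5 mg/mL = 48.0 ng/mL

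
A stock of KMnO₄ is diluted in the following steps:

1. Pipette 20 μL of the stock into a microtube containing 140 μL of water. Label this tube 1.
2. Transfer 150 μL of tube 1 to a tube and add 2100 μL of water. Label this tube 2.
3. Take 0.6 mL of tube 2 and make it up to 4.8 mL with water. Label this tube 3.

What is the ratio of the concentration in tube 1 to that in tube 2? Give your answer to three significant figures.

15.0

Step 1: 20 μL + 140 μL = 160 μL total → factor 160/20 = 8
Step 2: 150 μL + 2100 μL = 2250 μL total → factor 2250/150 = 15
Dilution factor to tube 1 = 8; to tube 2 = 120
[tube 1]/[tube 2] = (factor to tube 2)/(factor to tube 1) = 120/8 = 15.0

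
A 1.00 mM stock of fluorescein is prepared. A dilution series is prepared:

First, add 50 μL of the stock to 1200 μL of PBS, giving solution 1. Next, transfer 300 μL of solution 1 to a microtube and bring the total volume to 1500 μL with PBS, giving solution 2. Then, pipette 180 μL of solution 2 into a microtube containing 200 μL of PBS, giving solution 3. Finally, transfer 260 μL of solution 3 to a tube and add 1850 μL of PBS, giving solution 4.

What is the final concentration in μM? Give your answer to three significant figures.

0.467 μM

Step 1: 50 μL + 1200 μL = 1250 μL total → factor 1250/50 = 25
Step 2: 300 μL brought to 1500 μL → factor 1500/300 = 5
Step 3: 180 μL + 200 μL = 380 μL total → factor 380/180 = 2.1111
Step 4: 260 μL + 1850 μL = 2110 μL total → factor 2110/260 = 8.1154
Overall dilution factor = 25 × 5 × 2.1111 × 8.1154 = 2141.6
Final = 1.00 mM / 2141.6 = 0.0004669 mM = 0.467 μM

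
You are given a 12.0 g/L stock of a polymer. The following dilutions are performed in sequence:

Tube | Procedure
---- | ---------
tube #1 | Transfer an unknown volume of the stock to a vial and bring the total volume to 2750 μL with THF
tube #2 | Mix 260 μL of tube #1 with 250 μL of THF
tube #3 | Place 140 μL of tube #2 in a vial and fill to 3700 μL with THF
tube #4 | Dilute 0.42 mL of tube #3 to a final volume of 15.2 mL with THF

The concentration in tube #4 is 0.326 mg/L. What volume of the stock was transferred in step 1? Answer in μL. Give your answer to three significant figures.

Step 1: v brought to 2750 μL → factor = 2750 μL/v
Step 2: 260 μL + 250 μL = 510 μL total → factor 510/260 = 1.9615
Step 3: 140 μL brought to 3700 μL → factor 3700/140 = 26.429
Step 4: 0.42 mL brought to 15.2 mL → factor 15.2/0.42 = 36.19
Product of known-step factors = 1876.1
Overall factor = 12.0 g/L / (0.326 mg/L) = 36810
Step-1 factor = 36810 / 1876.1 = 19.62
v = 2750 μL / 19.62 = 140 μL

140 μL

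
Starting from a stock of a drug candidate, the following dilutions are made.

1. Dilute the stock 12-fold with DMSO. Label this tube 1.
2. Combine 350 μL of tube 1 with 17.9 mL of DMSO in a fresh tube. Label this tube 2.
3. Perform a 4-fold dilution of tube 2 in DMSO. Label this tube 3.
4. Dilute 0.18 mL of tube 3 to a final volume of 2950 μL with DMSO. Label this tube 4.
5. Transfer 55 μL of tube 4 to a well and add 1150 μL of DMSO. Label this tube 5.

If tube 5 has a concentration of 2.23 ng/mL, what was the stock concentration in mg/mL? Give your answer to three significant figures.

Step 1: 12-fold → factor 12
Step 2: 350 μL + 17.9 mL = 18250 μL total → factor 18250/350 = 52.143
Step 3: 4-fold → factor 4
Step 4: 0.18 mL brought to 2950 μL → factor 2.95/0.18 = 16.389
Step 5: 55 μL + 1150 μL = 1205 μL total → factor 1205/55 = 21.909
Overall dilution factor = 12 × 52.143 × 4 × 16.389 × 21.909 = 8.9869 × 10^5
Stock = 2.23 ng/mL × 8.9869 × 10^5 = 2.004 × 10^6 ng/mL = 2.00 mg/mL

2.00 mg/mL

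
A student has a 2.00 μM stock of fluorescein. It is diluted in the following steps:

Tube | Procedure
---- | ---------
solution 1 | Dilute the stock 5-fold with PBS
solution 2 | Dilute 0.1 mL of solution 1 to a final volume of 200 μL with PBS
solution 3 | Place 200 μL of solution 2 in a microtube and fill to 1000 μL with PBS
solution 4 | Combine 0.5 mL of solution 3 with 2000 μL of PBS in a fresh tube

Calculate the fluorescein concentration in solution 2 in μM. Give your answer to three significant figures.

Step 1: 5-fold → factor 5
Step 2: 0.1 mL brought to 200 μL → factor 0.2/0.1 = 2
Dilution factor through solution 2 = 5 × 2 = 10
[solution 2] = 2.00 μM / 10 = 0.200 μM

0.200 μM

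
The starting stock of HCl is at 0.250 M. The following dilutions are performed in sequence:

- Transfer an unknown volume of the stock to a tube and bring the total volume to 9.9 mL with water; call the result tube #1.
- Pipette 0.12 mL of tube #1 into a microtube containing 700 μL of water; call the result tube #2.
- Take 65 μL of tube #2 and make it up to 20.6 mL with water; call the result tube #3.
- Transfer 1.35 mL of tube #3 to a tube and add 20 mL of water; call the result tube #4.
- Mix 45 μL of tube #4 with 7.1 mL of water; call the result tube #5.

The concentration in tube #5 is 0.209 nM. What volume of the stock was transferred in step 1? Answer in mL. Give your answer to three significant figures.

0.0450 mL

Step 1: v brought to 9.9 mL → factor = 9.9 mL/v
Step 2: 0.12 mL + 700 μL = 0.82 mL total → factor 0.82/0.12 = 6.8333
Step 3: 65 μL brought to 20.6 mL → factor 20600/65 = 316.92
Step 4: 1.35 mL + 20 mL = 21.35 mL total → factor 21.35/1.35 = 15.815
Step 5: 45 μL + 7.1 mL = 7145 μL total → factor 7145/45 = 158.78
Product of known-step factors = 5.438 × 10^6
Overall factor = 0.250 M / (0.209 nM) = 1.1962 × 10^9
Step-1 factor = 1.1962 × 10^9 / 5.438 × 10^6 = 219.96
v = 9.9 mL / 219.96 = 0.0450 mL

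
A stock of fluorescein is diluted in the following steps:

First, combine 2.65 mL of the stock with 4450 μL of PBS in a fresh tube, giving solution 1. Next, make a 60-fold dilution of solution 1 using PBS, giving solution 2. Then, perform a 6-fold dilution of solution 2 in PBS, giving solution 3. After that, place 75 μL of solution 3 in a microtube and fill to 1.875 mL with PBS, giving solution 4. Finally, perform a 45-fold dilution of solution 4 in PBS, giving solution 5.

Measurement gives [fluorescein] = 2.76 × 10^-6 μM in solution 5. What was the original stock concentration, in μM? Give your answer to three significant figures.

Step 1: 2.65 mL + 4450 μL = 7.1 mL total → factor 7.1/2.65 = 2.6792
Step 2: 60-fold → factor 60
Step 3: 6-fold → factor 6
Step 4: 75 μL brought to 1.875 mL → factor 1875/75 = 25
Step 5: 45-fold → factor 45
Overall dilution factor = 2.6792 × 60 × 6 × 25 × 45 = 1.0851 × 10^6
Stock = 2.76 × 10^-6 μM × 1.0851 × 10^6 = 2.99 μM

2.99 μM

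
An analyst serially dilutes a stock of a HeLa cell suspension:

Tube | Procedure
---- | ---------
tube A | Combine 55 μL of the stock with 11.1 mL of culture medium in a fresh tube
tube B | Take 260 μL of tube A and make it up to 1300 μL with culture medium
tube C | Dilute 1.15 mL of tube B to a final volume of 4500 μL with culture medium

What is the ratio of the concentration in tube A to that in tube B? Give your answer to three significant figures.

5.00

Step 1: 55 μL + 11.1 mL = 11155 μL total → factor 11155/55 = 202.82
Step 2: 260 μL brought to 1300 μL → factor 1300/260 = 5
Dilution factor to tube A = 202.82; to tube B = 1014.1
[tube A]/[tube B] = (factor to tube B)/(factor to tube A) = 1014.1/202.82 = 5.00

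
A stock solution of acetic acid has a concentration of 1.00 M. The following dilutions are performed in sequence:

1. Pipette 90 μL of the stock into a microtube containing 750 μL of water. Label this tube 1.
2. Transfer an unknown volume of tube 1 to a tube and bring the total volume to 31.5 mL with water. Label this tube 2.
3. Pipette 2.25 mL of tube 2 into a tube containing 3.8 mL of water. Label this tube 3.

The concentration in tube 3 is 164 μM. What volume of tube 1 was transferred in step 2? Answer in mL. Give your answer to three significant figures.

Step 1: 90 μL + 750 μL = 840 μL total → factor 840/90 = 9.3333
Step 2: v brought to 31.5 mL → factor = 31.5 mL/v
Step 3: 2.25 mL + 3.8 mL = 6.05 mL total → factor 6.05/2.25 = 2.6889
Product of known-step factors = 25.096
Overall factor = 1.00 M / (164 μM) = 6097.6
Step-2 factor = 6097.6 / 25.096 = 242.97
v = 31.5 mL / 242.97 = 0.130 mL

0.130 mL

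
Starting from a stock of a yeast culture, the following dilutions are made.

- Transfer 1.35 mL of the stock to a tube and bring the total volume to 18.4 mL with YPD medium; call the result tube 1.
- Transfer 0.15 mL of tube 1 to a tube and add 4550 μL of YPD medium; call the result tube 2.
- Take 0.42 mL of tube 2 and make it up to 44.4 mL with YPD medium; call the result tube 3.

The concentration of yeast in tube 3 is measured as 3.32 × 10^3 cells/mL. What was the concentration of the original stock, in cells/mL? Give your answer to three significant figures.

Step 1: 1.35 mL brought to 18.4 mL → factor 18.4/1.35 = 13.63
Step 2: 0.15 mL + 4550 μL = 4.7 mL total → factor 4.7/0.15 = 31.333
Step 3: 0.42 mL brought to 44.4 mL → factor 44.4/0.42 = 105.71
Overall dilution factor = 13.63 × 31.333 × 105.71 = 45147
Stock = 3.32 × 10^3 cells/mL × 45147 = 1.50 × 10^8 cells/mL

1.50 × 10^8 cells/mL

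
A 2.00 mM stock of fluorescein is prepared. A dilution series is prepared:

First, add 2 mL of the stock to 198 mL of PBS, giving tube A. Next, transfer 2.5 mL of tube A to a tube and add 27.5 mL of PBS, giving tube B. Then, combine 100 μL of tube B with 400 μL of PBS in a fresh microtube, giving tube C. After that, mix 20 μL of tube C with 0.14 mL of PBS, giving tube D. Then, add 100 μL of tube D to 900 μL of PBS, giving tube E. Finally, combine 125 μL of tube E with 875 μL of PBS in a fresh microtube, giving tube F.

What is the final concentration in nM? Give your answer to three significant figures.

0.521 nM

Step 1: 2 mL + 198 mL = 200 mL total → factor 200/2 = 100
Step 2: 2.5 mL + 27.5 mL = 30 mL total → factor 30/2.5 = 12
Step 3: 100 μL + 400 μL = 500 μL total → factor 500/100 = 5
Step 4: 20 μL + 0.14 mL = 160 μL total → factor 160/20 = 8
Step 5: 100 μL + 900 μL = 1000 μL total → factor 1000/100 = 10
Step 6: 125 μL + 875 μL = 1000 μL total → factor 1000/125 = 8
Overall dilution factor = 100 × 12 × 5 × 8 × 10 × 8 = 3.84 × 10^6
Final = 2.00 mM / 3.84 × 10^6 = 5.208 × 10^-7 mM = 0.521 nM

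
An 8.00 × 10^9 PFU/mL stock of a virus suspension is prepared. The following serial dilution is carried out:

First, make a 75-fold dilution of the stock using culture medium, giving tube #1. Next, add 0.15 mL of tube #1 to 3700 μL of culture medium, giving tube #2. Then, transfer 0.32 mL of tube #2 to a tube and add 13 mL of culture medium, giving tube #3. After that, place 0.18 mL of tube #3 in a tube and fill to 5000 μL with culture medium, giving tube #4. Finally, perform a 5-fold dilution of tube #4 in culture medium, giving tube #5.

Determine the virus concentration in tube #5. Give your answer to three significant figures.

Step 1: 75-fold → factor 75
Step 2: 0.15 mL + 3700 μL = 3.85 mL total → factor 3.85/0.15 = 25.667
Step 3: 0.32 mL + 13 mL = 13.32 mL total → factor 13.32/0.32 = 41.625
Step 4: 0.18 mL brought to 5000 μL → factor 5/0.18 = 27.778
Step 5: 5-fold → factor 5
Overall dilution factor = 75 × 25.667 × 41.625 × 27.778 × 5 = 1.1129 × 10^7
Final = 8.00 × 10^9 PFU/mL / 1.1129 × 10^7 = 719 PFU/mL

719 PFU/mL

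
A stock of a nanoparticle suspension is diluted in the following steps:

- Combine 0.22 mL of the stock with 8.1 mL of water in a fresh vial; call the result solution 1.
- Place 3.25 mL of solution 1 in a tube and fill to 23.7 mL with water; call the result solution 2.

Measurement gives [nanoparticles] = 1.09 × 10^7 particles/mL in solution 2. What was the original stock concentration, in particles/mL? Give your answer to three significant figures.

3.01 × 10^9 particles/mL

Step 1: 0.22 mL + 8.1 mL = 8.32 mL total → factor 8.32/0.22 = 37.818
Step 2: 3.25 mL brought to 23.7 mL → factor 23.7/3.25 = 7.2923
Overall dilution factor = 37.818 × 7.2923 = 275.78
Stock = 1.09 × 10^7 particles/mL × 275.78 = 3.01 × 10^9 particles/mL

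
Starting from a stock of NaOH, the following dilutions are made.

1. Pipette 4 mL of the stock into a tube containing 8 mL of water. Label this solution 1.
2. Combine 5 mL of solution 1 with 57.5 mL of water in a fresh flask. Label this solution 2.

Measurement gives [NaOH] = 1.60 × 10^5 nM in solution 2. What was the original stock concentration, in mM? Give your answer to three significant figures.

6.00 mM

Step 1: 4 mL + 8 mL = 12 mL total → factor 12/4 = 3
Step 2: 5 mL + 57.5 mL = 62.5 mL total → factor 62.5/5 = 12.5
Overall dilution factor = 3 × 12.5 = 37.5
Stock = 1.60 × 10^5 nM × 37.5 = 6.000 × 10^6 nM = 6.00 mM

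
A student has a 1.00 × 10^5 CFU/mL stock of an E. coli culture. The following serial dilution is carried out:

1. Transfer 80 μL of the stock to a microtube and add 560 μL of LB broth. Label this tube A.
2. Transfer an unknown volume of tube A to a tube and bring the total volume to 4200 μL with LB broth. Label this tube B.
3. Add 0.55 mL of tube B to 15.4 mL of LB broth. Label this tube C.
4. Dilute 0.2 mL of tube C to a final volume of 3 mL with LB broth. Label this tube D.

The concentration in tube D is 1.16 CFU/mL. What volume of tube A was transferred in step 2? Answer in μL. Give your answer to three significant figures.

Step 1: 80 μL + 560 μL = 640 μL total → factor 640/80 = 8
Step 2: v brought to 4200 μL → factor = 4200 μL/v
Step 3: 0.55 mL + 15.4 mL = 15.95 mL total → factor 15.95/0.55 = 29
Step 4: 0.2 mL brought to 3 mL → factor 3/0.2 = 15
Product of known-step factors = 3480
Overall factor = 1.00 × 10^5 CFU/mL / (1.16 CFU/mL) = 86207
Step-2 factor = 86207 / 3480 = 24.772
v = 4200 μL / 24.772 = 170 μL

170 μL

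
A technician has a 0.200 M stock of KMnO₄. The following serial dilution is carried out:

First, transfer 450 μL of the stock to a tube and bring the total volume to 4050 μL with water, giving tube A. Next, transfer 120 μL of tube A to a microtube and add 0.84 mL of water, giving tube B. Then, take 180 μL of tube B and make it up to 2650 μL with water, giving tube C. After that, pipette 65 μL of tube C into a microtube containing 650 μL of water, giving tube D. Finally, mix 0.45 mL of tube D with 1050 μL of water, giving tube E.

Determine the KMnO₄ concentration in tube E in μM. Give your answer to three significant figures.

Step 1: 450 μL brought to 4050 μL → factor 4050/450 = 9
Step 2: 120 μL + 0.84 mL = 960 μL total → factor 960/120 = 8
Step 3: 180 μL brought to 2650 μL → factor 2650/180 = 14.722
Step 4: 65 μL + 650 μL = 715 μL total → factor 715/65 = 11
Step 5: 0.45 mL + 1050 μL = 1.5 mL total → factor 1.5/0.45 = 3.3333
Overall dilution factor = 9 × 8 × 14.722 × 11 × 3.3333 = 38867
Final = 0.200 M / 38867 = 5.146 × 10^-6 M = 5.15 μM

5.15 μM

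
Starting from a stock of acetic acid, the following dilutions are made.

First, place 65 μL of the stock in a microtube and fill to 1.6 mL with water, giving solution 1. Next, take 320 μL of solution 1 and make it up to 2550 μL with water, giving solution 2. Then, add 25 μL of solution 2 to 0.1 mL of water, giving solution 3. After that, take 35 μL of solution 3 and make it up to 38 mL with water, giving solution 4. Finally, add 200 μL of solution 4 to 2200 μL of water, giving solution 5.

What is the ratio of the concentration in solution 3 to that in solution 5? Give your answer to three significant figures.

1.30 × 10^4

Step 1: 65 μL brought to 1.6 mL → factor 1600/65 = 24.615
Step 2: 320 μL brought to 2550 μL → factor 2550/320 = 7.9688
Step 3: 25 μL + 0.1 mL = 125 μL total → factor 125/25 = 5
Step 4: 35 μL brought to 38 mL → factor 38000/35 = 1085.7
Step 5: 200 μL + 2200 μL = 2400 μL total → factor 2400/200 = 12
Dilution factor to solution 3 = 980.77; to solution 5 = 1.2778 × 10^7
[solution 3]/[solution 5] = (factor to solution 5)/(factor to solution 3) = 1.2778 × 10^7/980.77 = 1.30 × 10^4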